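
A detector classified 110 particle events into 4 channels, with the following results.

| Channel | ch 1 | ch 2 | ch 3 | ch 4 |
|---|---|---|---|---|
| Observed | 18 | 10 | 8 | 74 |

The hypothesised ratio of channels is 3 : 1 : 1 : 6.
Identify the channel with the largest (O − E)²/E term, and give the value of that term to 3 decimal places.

Ratio total = 11. Expected counts: 110×3/11 = 30, 110×1/11 = 10, 110×1/11 = 10, 110×6/11 = 60.
χ² = (18−30)²/30 + (10−10)²/10 + (8−10)²/10 + (74−60)²/60
   = 4.8000 + 0.0000 + 0.4000 + 3.2667
The largest term is for ch 1: 4.800.

ch 1, 4.800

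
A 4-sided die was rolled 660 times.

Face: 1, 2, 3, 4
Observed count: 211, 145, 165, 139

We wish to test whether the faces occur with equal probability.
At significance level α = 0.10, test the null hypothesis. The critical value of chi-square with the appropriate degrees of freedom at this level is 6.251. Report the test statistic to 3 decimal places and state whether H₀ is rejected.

Under H₀ each category has probability 1/4, so each expected count is 660/4 = 165.
cat         O        E   (O−E)²/E
1         211      165    12.8242
2         145      165     2.4242
3         165      165     0.0000
4         139      165     4.0970
Sum = 19.345
df = 3. Since 19.345 > 6.251, we reject H₀.

19.345; reject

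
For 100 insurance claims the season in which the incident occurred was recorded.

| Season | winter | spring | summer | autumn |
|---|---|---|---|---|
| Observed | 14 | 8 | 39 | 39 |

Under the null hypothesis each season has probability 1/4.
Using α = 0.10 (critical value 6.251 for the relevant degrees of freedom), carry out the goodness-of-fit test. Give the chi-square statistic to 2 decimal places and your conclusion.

Expected count for each of the 4 categories: 100/4 = 25.
winter: (14 − 25)²/25 = 121/25 = 4.840
spring: (8 − 25)²/25 = 289/25 = 11.560
summer: (39 − 25)²/25 = 196/25 = 7.840
autumn: (39 − 25)²/25 = 196/25 = 7.840
Sum = 32.08
df = 3. Since 32.08 > 6.251, we reject H₀.

32.08; reject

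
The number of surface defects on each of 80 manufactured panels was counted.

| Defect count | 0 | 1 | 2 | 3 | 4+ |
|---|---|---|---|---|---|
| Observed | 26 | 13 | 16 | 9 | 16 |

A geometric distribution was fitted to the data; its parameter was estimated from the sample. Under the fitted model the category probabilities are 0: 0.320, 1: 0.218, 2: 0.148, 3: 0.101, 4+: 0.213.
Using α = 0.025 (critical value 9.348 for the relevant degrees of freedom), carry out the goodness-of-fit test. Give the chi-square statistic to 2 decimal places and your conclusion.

Expected counts E_i = n·p_i: 80×0.320 = 25.6, 80×0.218 = 17.44, 80×0.148 = 11.84, 80×0.101 = 8.08, 80×0.213 = 17.04.
0: (26 − 25.6)²/25.6 = 0.16/25.6 = 0.006
1: (13 − 17.44)²/17.44 = 19.7136/17.44 = 1.130
2: (16 − 11.84)²/11.84 = 17.3056/11.84 = 1.462
3: (9 − 8.08)²/8.08 = 0.8464/8.08 = 0.105
4+: (16 − 17.04)²/17.04 = 1.0816/17.04 = 0.063
Sum = 2.77
df = 3. Since 2.77 < 9.348, we do not reject H₀.

2.77; do not reject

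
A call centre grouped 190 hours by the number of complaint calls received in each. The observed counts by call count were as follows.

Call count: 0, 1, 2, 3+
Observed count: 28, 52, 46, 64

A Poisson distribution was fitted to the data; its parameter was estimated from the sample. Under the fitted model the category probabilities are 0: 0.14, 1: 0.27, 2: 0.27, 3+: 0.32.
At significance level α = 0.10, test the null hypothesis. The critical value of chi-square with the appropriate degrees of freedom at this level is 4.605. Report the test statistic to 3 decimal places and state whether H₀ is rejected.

0.799; do not reject

Expected counts E_i = n·p_i: 190×0.14 = 26.6, 190×0.27 = 51.3, 190×0.27 = 51.3, 190×0.32 = 60.8.
0: (28 − 26.6)²/26.6 = 1.96/26.6 = 0.0737
1: (52 − 51.3)²/51.3 = 0.49/51.3 = 0.0096
2: (46 − 51.3)²/51.3 = 28.09/51.3 = 0.5476
3+: (64 − 60.8)²/60.8 = 10.24/60.8 = 0.1684
Sum = 0.799
df = 2. Since 0.799 < 4.605, we do not reject H₀.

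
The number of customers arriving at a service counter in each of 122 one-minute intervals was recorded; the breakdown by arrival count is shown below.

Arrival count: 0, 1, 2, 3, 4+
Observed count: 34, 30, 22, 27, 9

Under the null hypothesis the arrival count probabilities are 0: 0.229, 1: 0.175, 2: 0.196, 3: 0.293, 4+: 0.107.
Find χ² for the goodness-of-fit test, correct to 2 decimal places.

8.37

Expected counts E_i = n·p_i: 122×0.229 = 27.938, 122×0.175 = 21.35, 122×0.196 = 23.912, 122×0.293 = 35.746, 122×0.107 = 13.054.
χ² = (34−27.938)²/27.938 + (30−21.35)²/21.35 + (22−23.912)²/23.912 + (27−35.746)²/35.746 + (9−13.054)²/13.054
   = 1.315 + 3.505 + 0.153 + 2.140 + 1.259
Sum = 8.37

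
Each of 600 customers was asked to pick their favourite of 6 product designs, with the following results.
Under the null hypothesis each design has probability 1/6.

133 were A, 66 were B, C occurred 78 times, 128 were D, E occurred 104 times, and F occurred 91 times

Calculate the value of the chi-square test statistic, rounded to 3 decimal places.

36.100

Under H₀ each category has probability 1/6, so each expected count is 600/6 = 100.
A: (133 − 100)²/100 = 1089/100 = 10.8900
B: (66 − 100)²/100 = 1156/100 = 11.5600
C: (78 − 100)²/100 = 484/100 = 4.8400
D: (128 − 100)²/100 = 784/100 = 7.8400
E: (104 − 100)²/100 = 16/100 = 0.1600
F: (91 − 100)²/100 = 81/100 = 0.8100
Sum = 36.100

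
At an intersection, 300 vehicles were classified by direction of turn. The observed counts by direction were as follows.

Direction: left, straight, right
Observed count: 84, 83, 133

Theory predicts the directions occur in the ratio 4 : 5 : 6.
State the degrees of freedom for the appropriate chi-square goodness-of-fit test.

There are k = 3 categories and no parameters were estimated from the data, so df = 3 − 1 = 2.

2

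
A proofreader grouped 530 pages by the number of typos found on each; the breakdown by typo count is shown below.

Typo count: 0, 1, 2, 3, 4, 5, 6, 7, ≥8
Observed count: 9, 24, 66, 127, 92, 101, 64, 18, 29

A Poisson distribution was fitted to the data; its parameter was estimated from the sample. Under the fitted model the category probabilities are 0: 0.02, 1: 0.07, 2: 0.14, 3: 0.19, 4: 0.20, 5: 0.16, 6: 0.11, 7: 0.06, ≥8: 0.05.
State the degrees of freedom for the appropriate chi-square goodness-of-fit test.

There are k = 9 categories and 1 parameter estimated from the data, so df = 9 − 1 − 1 = 7.

7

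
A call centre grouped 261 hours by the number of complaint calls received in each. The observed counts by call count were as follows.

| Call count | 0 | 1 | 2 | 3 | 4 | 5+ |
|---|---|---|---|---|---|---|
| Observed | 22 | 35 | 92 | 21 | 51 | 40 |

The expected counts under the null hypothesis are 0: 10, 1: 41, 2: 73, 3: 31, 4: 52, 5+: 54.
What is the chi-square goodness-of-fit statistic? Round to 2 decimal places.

cat         O        E   (O−E)²/E
0          22       10     14.400
1          35       41      0.878
2          92       73      4.945
3          21       31      3.226
4          51       52      0.019
5+         40       54      3.630
Sum = 27.10

27.10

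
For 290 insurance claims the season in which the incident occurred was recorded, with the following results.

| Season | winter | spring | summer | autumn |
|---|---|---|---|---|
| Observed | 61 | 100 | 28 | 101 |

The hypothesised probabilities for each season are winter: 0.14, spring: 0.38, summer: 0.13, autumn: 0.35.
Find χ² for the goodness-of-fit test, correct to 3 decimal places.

13.693

Expected counts E_i = n·p_i: 290×0.14 = 40.6, 290×0.38 = 110.2, 290×0.13 = 37.7, 290×0.35 = 101.5.
χ² = (61−40.6)²/40.6 + (100−110.2)²/110.2 + (28−37.7)²/37.7 + (101−101.5)²/101.5
   = 10.2502 + 0.9441 + 2.4958 + 0.0025
Sum = 13.693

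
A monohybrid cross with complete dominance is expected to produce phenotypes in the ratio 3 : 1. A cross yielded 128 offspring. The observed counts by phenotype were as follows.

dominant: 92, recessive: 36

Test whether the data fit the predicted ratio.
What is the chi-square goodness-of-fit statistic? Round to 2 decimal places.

Ratio total = 4. Expected counts: 128×3/4 = 96, 128×1/4 = 32.
χ² = (92−96)²/96 + (36−32)²/32
   = 0.167 + 0.500
Sum = 0.67

0.67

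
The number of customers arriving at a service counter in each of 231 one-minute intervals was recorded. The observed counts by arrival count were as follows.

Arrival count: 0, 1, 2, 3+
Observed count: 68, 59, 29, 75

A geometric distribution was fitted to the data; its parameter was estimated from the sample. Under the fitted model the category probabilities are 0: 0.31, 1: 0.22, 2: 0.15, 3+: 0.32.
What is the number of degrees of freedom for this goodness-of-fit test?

2

There are k = 4 categories and 1 parameter estimated from the data, so df = 4 − 1 − 1 = 2.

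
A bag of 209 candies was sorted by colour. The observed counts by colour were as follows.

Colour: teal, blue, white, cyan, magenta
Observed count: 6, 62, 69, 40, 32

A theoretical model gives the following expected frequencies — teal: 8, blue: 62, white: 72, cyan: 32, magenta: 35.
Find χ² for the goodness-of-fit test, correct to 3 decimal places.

teal: (6 − 8)²/8 = 4/8 = 0.5000
blue: (62 − 62)²/62 = 0/62 = 0.0000
white: (69 − 72)²/72 = 9/72 = 0.1250
cyan: (40 − 32)²/32 = 64/32 = 2.0000
magenta: (32 − 35)²/35 = 9/35 = 0.2571
Sum = 2.882

2.882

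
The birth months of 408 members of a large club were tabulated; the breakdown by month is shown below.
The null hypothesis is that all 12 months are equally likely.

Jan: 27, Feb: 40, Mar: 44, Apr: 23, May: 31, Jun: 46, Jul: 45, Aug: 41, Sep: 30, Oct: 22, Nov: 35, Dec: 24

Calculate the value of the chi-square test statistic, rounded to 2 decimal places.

Expected count for each of the 12 categories: 408/12 = 34.
Jan: (27 − 34)²/34 = 49/34 = 1.441
Feb: (40 − 34)²/34 = 36/34 = 1.059
Mar: (44 − 34)²/34 = 100/34 = 2.941
Apr: (23 − 34)²/34 = 121/34 = 3.559
May: (31 − 34)²/34 = 9/34 = 0.265
Jun: (46 − 34)²/34 = 144/34 = 4.235
Jul: (45 − 34)²/34 = 121/34 = 3.559
Aug: (41 − 34)²/34 = 49/34 = 1.441
Sep: (30 − 34)²/34 = 16/34 = 0.471
Oct: (22 − 34)²/34 = 144/34 = 4.235
Nov: (35 − 34)²/34 = 1/34 = 0.029
Dec: (24 − 34)²/34 = 100/34 = 2.941
Sum = 26.18

26.18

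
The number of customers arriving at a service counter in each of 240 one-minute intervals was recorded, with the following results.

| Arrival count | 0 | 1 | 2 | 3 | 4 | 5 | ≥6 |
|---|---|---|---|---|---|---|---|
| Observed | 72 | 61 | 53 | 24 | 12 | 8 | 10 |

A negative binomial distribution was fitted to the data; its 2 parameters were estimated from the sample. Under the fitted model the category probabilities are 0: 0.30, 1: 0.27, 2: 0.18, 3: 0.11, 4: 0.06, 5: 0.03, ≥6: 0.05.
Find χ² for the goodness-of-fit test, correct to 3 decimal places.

3.486

Expected counts E_i = n·p_i: 240×0.30 = 72, 240×0.27 = 64.8, 240×0.18 = 43.2, 240×0.11 = 26.4, 240×0.06 = 14.4, 240×0.03 = 7.2, 240×0.05 = 12.
χ² = (72−72)²/72 + (61−64.8)²/64.8 + (53−43.2)²/43.2 + (24−26.4)²/26.4 + (12−14.4)²/14.4 + (8−7.2)²/7.2 + (10−12)²/12
   = 0.0000 + 0.2228 + 2.2231 + 0.2182 + 0.4000 + 0.0889 + 0.3333
Sum = 3.486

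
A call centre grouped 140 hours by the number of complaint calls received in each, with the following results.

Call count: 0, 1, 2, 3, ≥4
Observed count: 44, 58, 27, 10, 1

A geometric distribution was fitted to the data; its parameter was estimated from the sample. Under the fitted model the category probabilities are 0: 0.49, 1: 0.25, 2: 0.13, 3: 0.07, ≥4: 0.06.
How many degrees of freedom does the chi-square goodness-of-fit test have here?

There are k = 5 categories and 1 parameter estimated from the data, so df = 5 − 1 − 1 = 3.

3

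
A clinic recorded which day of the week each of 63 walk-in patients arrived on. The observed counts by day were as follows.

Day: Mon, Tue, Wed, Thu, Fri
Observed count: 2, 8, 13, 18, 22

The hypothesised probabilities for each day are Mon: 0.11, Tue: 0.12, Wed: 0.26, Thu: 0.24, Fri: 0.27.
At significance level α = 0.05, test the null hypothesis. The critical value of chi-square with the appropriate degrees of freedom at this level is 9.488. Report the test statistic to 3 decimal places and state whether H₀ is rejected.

6.243; do not reject

Expected counts E_i = n·p_i: 63×0.11 = 6.93, 63×0.12 = 7.56, 63×0.26 = 16.38, 63×0.24 = 15.12, 63×0.27 = 17.01.
Mon: (2 − 6.93)²/6.93 = 24.3049/6.93 = 3.5072
Tue: (8 − 7.56)²/7.56 = 0.1936/7.56 = 0.0256
Wed: (13 − 16.38)²/16.38 = 11.4244/16.38 = 0.6975
Thu: (18 − 15.12)²/15.12 = 8.2944/15.12 = 0.5486
Fri: (22 − 17.01)²/17.01 = 24.9001/17.01 = 1.4639
Sum = 6.243
df = 4. Since 6.243 < 9.488, we do not reject H₀.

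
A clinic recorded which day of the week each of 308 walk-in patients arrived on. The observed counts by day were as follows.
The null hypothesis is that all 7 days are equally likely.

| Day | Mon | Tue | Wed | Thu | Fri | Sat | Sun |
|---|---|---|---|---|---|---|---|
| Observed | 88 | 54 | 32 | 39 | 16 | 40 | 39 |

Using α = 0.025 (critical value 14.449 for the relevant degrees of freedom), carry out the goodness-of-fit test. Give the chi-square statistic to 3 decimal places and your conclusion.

68.864; reject

Expected count for each of the 7 categories: 308/7 = 44.
cat         O        E   (O−E)²/E
Mon        88       44    44.0000
Tue        54       44     2.2727
Wed        32       44     3.2727
Thu        39       44     0.5682
Fri        16       44    17.8182
Sat        40       44     0.3636
Sun        39       44     0.5682
Sum = 68.864
df = 6. Since 68.864 > 14.449, we reject H₀.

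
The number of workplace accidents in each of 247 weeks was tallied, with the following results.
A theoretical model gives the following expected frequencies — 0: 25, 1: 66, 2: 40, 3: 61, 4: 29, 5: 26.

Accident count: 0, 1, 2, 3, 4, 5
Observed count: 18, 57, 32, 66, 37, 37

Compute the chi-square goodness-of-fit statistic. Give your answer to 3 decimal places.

12.058

χ² = (18−25)²/25 + (57−66)²/66 + (32−40)²/40 + (66−61)²/61 + (37−29)²/29 + (37−26)²/26
   = 1.9600 + 1.2273 + 1.6000 + 0.4098 + 2.2069 + 4.6538
Sum = 12.058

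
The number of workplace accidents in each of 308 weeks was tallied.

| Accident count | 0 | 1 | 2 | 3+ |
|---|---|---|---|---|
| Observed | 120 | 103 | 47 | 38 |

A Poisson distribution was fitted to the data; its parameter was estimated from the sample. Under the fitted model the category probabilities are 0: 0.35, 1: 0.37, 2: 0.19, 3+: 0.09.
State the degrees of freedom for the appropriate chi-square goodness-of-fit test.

There are k = 4 categories and 1 parameter estimated from the data, so df = 4 − 1 − 1 = 2.

2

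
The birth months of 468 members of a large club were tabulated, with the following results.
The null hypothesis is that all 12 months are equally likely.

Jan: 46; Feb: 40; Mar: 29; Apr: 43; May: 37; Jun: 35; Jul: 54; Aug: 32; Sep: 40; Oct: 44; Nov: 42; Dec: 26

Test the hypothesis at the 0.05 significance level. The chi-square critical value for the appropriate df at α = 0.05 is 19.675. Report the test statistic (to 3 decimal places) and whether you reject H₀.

17.026; do not reject

Under H₀ each category has probability 1/12, so each expected count is 468/12 = 39.
Jan: (46 − 39)²/39 = 49/39 = 1.2564
Feb: (40 − 39)²/39 = 1/39 = 0.0256
Mar: (29 − 39)²/39 = 100/39 = 2.5641
Apr: (43 − 39)²/39 = 16/39 = 0.4103
May: (37 − 39)²/39 = 4/39 = 0.1026
Jun: (35 − 39)²/39 = 16/39 = 0.4103
Jul: (54 − 39)²/39 = 225/39 = 5.7692
Aug: (32 − 39)²/39 = 49/39 = 1.2564
Sep: (40 − 39)²/39 = 1/39 = 0.0256
Oct: (44 − 39)²/39 = 25/39 = 0.6410
Nov: (42 − 39)²/39 = 9/39 = 0.2308
Dec: (26 − 39)²/39 = 169/39 = 4.3333
Sum = 17.026
df = 11. Since 17.026 < 19.675, we do not reject H₀.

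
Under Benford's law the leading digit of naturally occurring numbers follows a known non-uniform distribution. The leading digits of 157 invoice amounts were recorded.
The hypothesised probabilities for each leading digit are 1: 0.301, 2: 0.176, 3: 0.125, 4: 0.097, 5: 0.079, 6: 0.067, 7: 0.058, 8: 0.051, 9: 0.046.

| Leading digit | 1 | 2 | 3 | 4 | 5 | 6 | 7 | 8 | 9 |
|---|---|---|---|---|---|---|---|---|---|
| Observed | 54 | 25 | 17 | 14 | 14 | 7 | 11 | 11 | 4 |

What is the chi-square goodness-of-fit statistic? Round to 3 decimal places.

Expected counts E_i = n·p_i: 157×0.301 = 47.257, 157×0.176 = 27.632, 157×0.125 = 19.625, 157×0.097 = 15.229, 157×0.079 = 12.403, 157×0.067 = 10.519, 157×0.058 = 9.106, 157×0.051 = 8.007, 157×0.046 = 7.222.
χ² = (54−47.257)²/47.257 + (25−27.632)²/27.632 + (17−19.625)²/19.625 + (14−15.229)²/15.229 + (14−12.403)²/12.403 + (7−10.519)²/10.519 + (11−9.106)²/9.106 + (11−8.007)²/8.007 + (4−7.222)²/7.222
   = 0.9621 + 0.2507 + 0.3511 + 0.0992 + 0.2056 + 1.1772 + 0.3939 + 1.1188 + 1.4375
Sum = 5.996

5.996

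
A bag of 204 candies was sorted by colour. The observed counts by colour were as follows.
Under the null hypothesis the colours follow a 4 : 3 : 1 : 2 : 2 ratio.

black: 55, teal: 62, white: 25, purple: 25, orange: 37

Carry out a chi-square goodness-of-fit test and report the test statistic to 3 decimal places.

Ratio total = 12. Expected counts: 204×4/12 = 68, 204×3/12 = 51, 204×1/12 = 17, 204×2/12 = 34, 204×2/12 = 34.
cat         O        E   (O−E)²/E
black      55       68     2.4853
teal       62       51     2.3725
white      25       17     3.7647
purple     25       34     2.3824
orange     37       34     0.2647
Sum = 11.270

11.270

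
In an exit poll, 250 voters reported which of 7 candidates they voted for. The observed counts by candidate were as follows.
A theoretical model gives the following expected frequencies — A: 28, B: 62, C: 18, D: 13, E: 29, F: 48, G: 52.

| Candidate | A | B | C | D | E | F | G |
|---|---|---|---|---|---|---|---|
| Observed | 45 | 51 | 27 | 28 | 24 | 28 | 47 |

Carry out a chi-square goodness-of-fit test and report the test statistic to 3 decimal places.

cat         O        E   (O−E)²/E
A          45       28    10.3214
B          51       62     1.9516
C          27       18     4.5000
D          28       13    17.3077
E          24       29     0.8621
F          28       48     8.3333
G          47       52     0.4808
Sum = 43.757

43.757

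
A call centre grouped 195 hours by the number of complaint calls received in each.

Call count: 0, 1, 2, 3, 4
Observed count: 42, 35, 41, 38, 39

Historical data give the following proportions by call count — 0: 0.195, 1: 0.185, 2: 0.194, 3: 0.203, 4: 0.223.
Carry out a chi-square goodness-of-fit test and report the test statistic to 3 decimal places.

1.239

Expected counts E_i = n·p_i: 195×0.195 = 38.025, 195×0.185 = 36.075, 195×0.194 = 37.83, 195×0.203 = 39.585, 195×0.223 = 43.485.
cat         O        E   (O−E)²/E
0          42   38.025     0.4155
1          35   36.075     0.0320
2          41    37.83     0.2656
3          38   39.585     0.0635
4          39   43.485     0.4626
Sum = 1.239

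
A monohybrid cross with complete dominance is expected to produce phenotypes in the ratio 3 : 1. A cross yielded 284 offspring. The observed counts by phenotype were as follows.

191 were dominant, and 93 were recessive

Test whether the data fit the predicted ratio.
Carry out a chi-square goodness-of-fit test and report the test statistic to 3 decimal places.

Ratio total = 4. Expected counts: 284×3/4 = 213, 284×1/4 = 71.
cat            O        E   (O−E)²/E
dominant     191      213     2.2723
recessive     93       71     6.8169
Sum = 9.089

9.089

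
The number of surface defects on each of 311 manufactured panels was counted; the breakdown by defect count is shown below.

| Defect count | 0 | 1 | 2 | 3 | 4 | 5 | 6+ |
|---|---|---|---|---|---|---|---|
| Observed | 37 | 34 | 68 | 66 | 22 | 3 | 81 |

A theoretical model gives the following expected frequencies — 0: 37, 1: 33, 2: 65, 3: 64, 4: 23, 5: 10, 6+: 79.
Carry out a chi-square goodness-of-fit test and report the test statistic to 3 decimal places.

5.225

0: (37 − 37)²/37 = 0/37 = 0.0000
1: (34 − 33)²/33 = 1/33 = 0.0303
2: (68 − 65)²/65 = 9/65 = 0.1385
3: (66 − 64)²/64 = 4/64 = 0.0625
4: (22 − 23)²/23 = 1/23 = 0.0435
5: (3 − 10)²/10 = 49/10 = 4.9000
6+: (81 − 79)²/79 = 4/79 = 0.0506
Sum = 5.225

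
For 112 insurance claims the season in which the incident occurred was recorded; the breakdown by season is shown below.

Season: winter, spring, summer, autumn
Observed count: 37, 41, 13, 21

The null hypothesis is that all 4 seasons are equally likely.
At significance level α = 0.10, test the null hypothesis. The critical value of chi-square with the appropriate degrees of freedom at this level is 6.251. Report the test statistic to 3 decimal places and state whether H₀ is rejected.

Under H₀ each category has probability 1/4, so each expected count is 112/4 = 28.
cat         O        E   (O−E)²/E
winter     37       28     2.8929
spring     41       28     6.0357
summer     13       28     8.0357
autumn     21       28     1.7500
Sum = 18.714
df = 3. Since 18.714 > 6.251, we reject H₀.

18.714; reject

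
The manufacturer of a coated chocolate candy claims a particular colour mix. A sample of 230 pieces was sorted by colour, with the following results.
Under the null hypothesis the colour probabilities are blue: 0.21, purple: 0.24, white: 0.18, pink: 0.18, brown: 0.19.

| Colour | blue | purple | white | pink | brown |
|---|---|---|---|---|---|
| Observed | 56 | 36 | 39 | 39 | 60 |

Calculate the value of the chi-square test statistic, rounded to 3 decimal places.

Expected counts E_i = n·p_i: 230×0.21 = 48.3, 230×0.24 = 55.2, 230×0.18 = 41.4, 230×0.18 = 41.4, 230×0.19 = 43.7.
cat         O        E   (O−E)²/E
blue       56     48.3     1.2275
purple     36     55.2     6.6783
white      39     41.4     0.1391
pink       39     41.4     0.1391
brown      60     43.7     6.0799
Sum = 14.264

14.264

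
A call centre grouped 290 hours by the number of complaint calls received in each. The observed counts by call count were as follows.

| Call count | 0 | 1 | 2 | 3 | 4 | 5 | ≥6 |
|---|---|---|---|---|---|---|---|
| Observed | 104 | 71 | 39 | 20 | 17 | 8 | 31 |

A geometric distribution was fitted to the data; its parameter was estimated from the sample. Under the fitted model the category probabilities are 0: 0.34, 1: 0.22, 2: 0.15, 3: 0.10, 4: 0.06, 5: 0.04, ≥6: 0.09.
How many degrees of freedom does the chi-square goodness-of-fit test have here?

5

There are k = 7 categories and 1 parameter estimated from the data, so df = 7 − 1 − 1 = 5.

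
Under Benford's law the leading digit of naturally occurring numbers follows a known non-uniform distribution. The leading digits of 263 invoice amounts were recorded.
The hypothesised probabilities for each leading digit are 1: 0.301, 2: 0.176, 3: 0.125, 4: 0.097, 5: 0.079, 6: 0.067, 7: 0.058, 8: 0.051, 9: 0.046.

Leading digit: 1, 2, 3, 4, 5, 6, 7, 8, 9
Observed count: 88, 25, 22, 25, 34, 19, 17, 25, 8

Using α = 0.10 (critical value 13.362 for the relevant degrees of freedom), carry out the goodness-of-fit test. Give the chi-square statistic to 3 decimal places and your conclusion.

Expected counts E_i = n·p_i: 263×0.301 = 79.163, 263×0.176 = 46.288, 263×0.125 = 32.875, 263×0.097 = 25.511, 263×0.079 = 20.777, 263×0.067 = 17.621, 263×0.058 = 15.254, 263×0.051 = 13.413, 263×0.046 = 12.098.
χ² = (88−79.163)²/79.163 + (25−46.288)²/46.288 + (22−32.875)²/32.875 + (25−25.511)²/25.511 + (34−20.777)²/20.777 + (19−17.621)²/17.621 + (17−15.254)²/15.254 + (25−13.413)²/13.413 + (8−12.098)²/12.098
   = 0.9865 + 9.7904 + 3.5974 + 0.0102 + 8.4154 + 0.1079 + 0.1999 + 10.0096 + 1.3881
Sum = 34.505
df = 8. Since 34.505 > 13.362, we reject H₀.

34.505; reject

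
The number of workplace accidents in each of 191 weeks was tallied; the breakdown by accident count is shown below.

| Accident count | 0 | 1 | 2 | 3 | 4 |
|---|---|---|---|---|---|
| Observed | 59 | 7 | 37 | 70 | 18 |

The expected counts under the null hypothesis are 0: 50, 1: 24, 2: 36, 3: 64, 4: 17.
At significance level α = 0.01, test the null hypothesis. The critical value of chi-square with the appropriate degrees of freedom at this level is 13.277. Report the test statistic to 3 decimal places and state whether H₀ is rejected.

14.311; reject

0: (59 − 50)²/50 = 81/50 = 1.6200
1: (7 − 24)²/24 = 289/24 = 12.0417
2: (37 − 36)²/36 = 1/36 = 0.0278
3: (70 − 64)²/64 = 36/64 = 0.5625
4: (18 − 17)²/17 = 1/17 = 0.0588
Sum = 14.311
df = 4. Since 14.311 > 13.277, we reject H₀.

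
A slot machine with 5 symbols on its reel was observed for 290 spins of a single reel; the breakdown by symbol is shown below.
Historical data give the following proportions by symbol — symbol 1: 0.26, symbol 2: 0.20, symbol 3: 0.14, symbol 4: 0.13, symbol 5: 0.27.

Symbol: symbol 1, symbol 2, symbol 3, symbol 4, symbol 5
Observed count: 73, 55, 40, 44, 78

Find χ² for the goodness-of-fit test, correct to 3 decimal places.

1.294

Expected counts E_i = n·p_i: 290×0.26 = 75.4, 290×0.20 = 58, 290×0.14 = 40.6, 290×0.13 = 37.7, 290×0.27 = 78.3.
cat           O        E   (O−E)²/E
symbol 1     73     75.4     0.0764
symbol 2     55       58     0.1552
symbol 3     40     40.6     0.0089
symbol 4     44     37.7     1.0528
symbol 5     78     78.3     0.0011
Sum = 1.294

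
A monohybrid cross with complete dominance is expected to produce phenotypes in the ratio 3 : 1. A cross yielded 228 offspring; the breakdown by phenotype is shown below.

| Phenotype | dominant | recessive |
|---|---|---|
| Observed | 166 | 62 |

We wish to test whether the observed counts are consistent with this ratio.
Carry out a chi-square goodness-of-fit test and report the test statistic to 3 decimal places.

0.585

Ratio total = 4. Expected counts: 228×3/4 = 171, 228×1/4 = 57.
cat            O        E   (O−E)²/E
dominant     166      171     0.1462
recessive     62       57     0.4386
Sum = 0.585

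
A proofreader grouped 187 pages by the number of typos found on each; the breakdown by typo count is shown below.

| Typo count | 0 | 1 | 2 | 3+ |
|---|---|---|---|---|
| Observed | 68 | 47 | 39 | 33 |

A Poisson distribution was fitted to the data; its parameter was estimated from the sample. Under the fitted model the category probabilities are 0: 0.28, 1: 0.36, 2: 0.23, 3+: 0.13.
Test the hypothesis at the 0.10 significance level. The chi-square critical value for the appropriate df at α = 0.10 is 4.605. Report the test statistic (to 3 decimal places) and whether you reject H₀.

14.285; reject

Expected counts E_i = n·p_i: 187×0.28 = 52.36, 187×0.36 = 67.32, 187×0.23 = 43.01, 187×0.13 = 24.31.
0: (68 − 52.36)²/52.36 = 244.6096/52.36 = 4.6717
1: (47 − 67.32)²/67.32 = 412.9024/67.32 = 6.1334
2: (39 − 43.01)²/43.01 = 16.0801/43.01 = 0.3739
3+: (33 − 24.31)²/24.31 = 75.5161/24.31 = 3.1064
Sum = 14.285
df = 2. Since 14.285 > 4.605, we reject H₀.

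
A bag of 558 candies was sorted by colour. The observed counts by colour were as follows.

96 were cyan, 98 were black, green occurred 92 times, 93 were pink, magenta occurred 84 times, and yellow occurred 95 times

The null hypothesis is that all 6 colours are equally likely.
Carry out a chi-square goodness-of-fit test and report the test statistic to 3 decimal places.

Under H₀ each category has probability 1/6, so each expected count is 558/6 = 93.
cyan: (96 − 93)²/93 = 9/93 = 0.0968
black: (98 − 93)²/93 = 25/93 = 0.2688
green: (92 − 93)²/93 = 1/93 = 0.0108
pink: (93 − 93)²/93 = 0/93 = 0.0000
magenta: (84 − 93)²/93 = 81/93 = 0.8710
yellow: (95 − 93)²/93 = 4/93 = 0.0430
Sum = 1.290

1.290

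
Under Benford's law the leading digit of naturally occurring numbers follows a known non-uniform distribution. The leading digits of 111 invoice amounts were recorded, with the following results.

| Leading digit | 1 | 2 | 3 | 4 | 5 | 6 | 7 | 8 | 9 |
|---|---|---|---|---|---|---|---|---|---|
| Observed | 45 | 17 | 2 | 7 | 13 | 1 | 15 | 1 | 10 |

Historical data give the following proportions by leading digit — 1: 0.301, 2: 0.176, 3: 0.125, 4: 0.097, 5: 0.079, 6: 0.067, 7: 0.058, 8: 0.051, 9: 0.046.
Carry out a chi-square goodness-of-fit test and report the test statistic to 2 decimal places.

Expected counts E_i = n·p_i: 111×0.301 = 33.411, 111×0.176 = 19.536, 111×0.125 = 13.875, 111×0.097 = 10.767, 111×0.079 = 8.769, 111×0.067 = 7.437, 111×0.058 = 6.438, 111×0.051 = 5.661, 111×0.046 = 5.106.
1: (45 − 33.411)²/33.411 = 134.304921/33.411 = 4.020
2: (17 − 19.536)²/19.536 = 6.431296/19.536 = 0.329
3: (2 − 13.875)²/13.875 = 141.015625/13.875 = 10.163
4: (7 − 10.767)²/10.767 = 14.190289/10.767 = 1.318
5: (13 − 8.769)²/8.769 = 17.901361/8.769 = 2.041
6: (1 − 7.437)²/7.437 = 41.434969/7.437 = 5.571
7: (15 − 6.438)²/6.438 = 73.307844/6.438 = 11.387
8: (1 − 5.661)²/5.661 = 21.724921/5.661 = 3.838
9: (10 − 5.106)²/5.106 = 23.951236/5.106 = 4.691
Sum = 43.36

43.36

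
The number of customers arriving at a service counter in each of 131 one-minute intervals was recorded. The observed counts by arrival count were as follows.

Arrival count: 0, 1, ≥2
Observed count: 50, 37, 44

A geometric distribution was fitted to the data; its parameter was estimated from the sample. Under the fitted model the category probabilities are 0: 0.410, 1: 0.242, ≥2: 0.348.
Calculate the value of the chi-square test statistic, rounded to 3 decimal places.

Expected counts E_i = n·p_i: 131×0.410 = 53.71, 131×0.242 = 31.702, 131×0.348 = 45.588.
0: (50 − 53.71)²/53.71 = 13.7641/53.71 = 0.2563
1: (37 − 31.702)²/31.702 = 28.068804/31.702 = 0.8854
≥2: (44 − 45.588)²/45.588 = 2.521744/45.588 = 0.0553
Sum = 1.197

1.197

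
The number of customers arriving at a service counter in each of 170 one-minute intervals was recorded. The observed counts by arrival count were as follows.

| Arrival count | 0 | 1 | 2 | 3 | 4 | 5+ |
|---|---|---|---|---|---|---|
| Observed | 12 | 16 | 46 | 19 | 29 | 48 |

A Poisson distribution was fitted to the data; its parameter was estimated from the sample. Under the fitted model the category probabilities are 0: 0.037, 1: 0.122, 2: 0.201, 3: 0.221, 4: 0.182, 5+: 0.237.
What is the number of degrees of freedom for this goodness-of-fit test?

There are k = 6 categories and 1 parameter estimated from the data, so df = 6 − 1 − 1 = 4.

4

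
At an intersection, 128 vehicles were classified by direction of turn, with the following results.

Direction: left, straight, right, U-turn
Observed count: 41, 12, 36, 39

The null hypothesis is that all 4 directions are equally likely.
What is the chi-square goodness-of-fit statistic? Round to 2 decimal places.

17.06

Expected count for each of the 4 categories: 128/4 = 32.
left: (41 − 32)²/32 = 81/32 = 2.531
straight: (12 − 32)²/32 = 400/32 = 12.500
right: (36 − 32)²/32 = 16/32 = 0.500
U-turn: (39 − 32)²/32 = 49/32 = 1.531
Sum = 17.06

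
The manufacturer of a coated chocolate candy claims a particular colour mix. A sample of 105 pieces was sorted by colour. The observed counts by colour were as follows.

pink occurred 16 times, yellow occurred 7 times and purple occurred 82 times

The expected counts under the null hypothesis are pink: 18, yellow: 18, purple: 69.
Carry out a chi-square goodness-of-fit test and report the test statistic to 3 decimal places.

9.394

χ² = (16−18)²/18 + (7−18)²/18 + (82−69)²/69
   = 0.2222 + 6.7222 + 2.4493
Sum = 9.394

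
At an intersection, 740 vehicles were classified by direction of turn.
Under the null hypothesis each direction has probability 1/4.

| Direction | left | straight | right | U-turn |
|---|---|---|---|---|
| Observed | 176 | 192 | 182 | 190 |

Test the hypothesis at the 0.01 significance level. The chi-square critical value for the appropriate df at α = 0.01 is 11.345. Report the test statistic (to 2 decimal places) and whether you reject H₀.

Under H₀ each category has probability 1/4, so each expected count is 740/4 = 185.
χ² = (176−185)²/185 + (192−185)²/185 + (182−185)²/185 + (190−185)²/185
   = 0.438 + 0.265 + 0.049 + 0.135
Sum = 0.89
df = 3. Since 0.89 < 11.345, we do not reject H₀.

0.89; do not reject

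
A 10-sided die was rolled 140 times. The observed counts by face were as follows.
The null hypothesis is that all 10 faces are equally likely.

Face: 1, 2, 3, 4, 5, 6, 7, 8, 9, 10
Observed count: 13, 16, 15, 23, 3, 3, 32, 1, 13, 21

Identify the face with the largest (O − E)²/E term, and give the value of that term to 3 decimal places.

Under H₀ each category has probability 1/10, so each expected count is 140/10 = 14.
cat         O        E   (O−E)²/E
1          13       14     0.0714
2          16       14     0.2857
3          15       14     0.0714
4          23       14     5.7857
5           3       14     8.6429
6           3       14     8.6429
7          32       14    23.1429
8           1       14    12.0714
9          13       14     0.0714
10         21       14     3.5000
The largest term is for 7: 23.143.

7, 23.143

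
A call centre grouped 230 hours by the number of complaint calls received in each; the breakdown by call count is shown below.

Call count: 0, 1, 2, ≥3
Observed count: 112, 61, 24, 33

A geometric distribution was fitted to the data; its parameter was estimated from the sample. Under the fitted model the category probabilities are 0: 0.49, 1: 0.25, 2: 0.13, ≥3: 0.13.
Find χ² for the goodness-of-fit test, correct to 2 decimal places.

1.70

Expected counts E_i = n·p_i: 230×0.49 = 112.7, 230×0.25 = 57.5, 230×0.13 = 29.9, 230×0.13 = 29.9.
cat         O        E   (O−E)²/E
0         112    112.7      0.004
1          61     57.5      0.213
2          24     29.9      1.164
≥3         33     29.9      0.321
Sum = 1.70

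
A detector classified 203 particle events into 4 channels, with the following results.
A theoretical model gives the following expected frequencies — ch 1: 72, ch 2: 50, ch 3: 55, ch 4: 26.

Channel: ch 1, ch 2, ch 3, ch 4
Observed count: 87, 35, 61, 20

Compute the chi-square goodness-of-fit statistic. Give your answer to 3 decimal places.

9.664

cat         O        E   (O−E)²/E
ch 1       87       72     3.1250
ch 2       35       50     4.5000
ch 3       61       55     0.6545
ch 4       20       26     1.3846
Sum = 9.664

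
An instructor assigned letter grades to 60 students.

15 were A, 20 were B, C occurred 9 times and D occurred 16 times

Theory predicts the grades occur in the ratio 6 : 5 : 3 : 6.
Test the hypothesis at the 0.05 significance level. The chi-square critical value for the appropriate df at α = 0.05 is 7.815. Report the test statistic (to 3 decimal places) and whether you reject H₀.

2.389; do not reject

Ratio total = 20. Expected counts: 60×6/20 = 18, 60×5/20 = 15, 60×3/20 = 9, 60×6/20 = 18.
χ² = (15−18)²/18 + (20−15)²/15 + (9−9)²/9 + (16−18)²/18
   = 0.5000 + 1.6667 + 0.0000 + 0.2222
Sum = 2.389
df = 3. Since 2.389 < 7.815, we do not reject H₀.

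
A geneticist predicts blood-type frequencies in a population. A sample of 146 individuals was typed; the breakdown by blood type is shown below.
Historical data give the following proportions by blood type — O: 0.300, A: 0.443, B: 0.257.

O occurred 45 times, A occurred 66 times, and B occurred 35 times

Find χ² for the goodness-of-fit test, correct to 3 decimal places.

0.229

Expected counts E_i = n·p_i: 146×0.300 = 43.8, 146×0.443 = 64.678, 146×0.257 = 37.522.
χ² = (45−43.8)²/43.8 + (66−64.678)²/64.678 + (35−37.522)²/37.522
   = 0.0329 + 0.0270 + 0.1695
Sum = 0.229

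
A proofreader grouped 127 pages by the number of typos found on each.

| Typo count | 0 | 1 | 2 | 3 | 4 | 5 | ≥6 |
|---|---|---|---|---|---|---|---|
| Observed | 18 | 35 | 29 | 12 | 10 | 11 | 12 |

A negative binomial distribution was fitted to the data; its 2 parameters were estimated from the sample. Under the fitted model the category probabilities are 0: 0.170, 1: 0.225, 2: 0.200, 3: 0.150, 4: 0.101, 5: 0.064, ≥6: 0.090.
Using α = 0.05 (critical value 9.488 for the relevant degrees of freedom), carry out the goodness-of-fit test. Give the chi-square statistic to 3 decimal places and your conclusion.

Expected counts E_i = n·p_i: 127×0.170 = 21.59, 127×0.225 = 28.575, 127×0.200 = 25.4, 127×0.150 = 19.05, 127×0.101 = 12.827, 127×0.064 = 8.128, 127×0.090 = 11.43.
cat         O        E   (O−E)²/E
0          18    21.59     0.5969
1          35   28.575     1.4446
2          29     25.4     0.5102
3          12    19.05     2.6091
4          10   12.827     0.6231
5          11    8.128     1.0148
≥6         12    11.43     0.0284
Sum = 6.827
df = 4. Since 6.827 < 9.488, we do not reject H₀.

6.827; do not reject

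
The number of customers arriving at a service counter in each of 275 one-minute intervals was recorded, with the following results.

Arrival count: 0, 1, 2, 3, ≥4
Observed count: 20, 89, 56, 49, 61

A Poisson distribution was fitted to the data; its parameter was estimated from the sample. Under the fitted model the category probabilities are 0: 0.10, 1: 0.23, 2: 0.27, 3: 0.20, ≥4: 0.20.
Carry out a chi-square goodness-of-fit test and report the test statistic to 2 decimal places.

18.32

Expected counts E_i = n·p_i: 275×0.10 = 27.5, 275×0.23 = 63.25, 275×0.27 = 74.25, 275×0.20 = 55, 275×0.20 = 55.
0: (20 − 27.5)²/27.5 = 56.25/27.5 = 2.045
1: (89 − 63.25)²/63.25 = 663.0625/63.25 = 10.483
2: (56 − 74.25)²/74.25 = 333.0625/74.25 = 4.486
3: (49 − 55)²/55 = 36/55 = 0.655
≥4: (61 − 55)²/55 = 36/55 = 0.655
Sum = 18.32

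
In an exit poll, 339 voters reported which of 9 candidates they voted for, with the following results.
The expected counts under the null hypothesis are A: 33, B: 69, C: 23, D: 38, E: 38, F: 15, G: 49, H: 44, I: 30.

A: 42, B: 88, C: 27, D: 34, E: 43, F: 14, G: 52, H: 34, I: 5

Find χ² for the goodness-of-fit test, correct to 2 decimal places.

32.82

cat         O        E   (O−E)²/E
A          42       33      2.455
B          88       69      5.232
C          27       23      0.696
D          34       38      0.421
E          43       38      0.658
F          14       15      0.067
G          52       49      0.184
H          34       44      2.273
I           5       30     20.833
Sum = 32.82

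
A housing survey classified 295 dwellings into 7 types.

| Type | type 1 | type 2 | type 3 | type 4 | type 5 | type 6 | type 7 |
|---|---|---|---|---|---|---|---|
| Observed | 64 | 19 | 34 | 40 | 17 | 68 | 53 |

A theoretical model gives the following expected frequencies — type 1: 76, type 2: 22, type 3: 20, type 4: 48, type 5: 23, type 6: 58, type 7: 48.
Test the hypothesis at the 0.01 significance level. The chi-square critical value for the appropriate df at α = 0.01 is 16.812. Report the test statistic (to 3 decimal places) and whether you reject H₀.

17.247; reject

cat         O        E   (O−E)²/E
type 1     64       76     1.8947
type 2     19       22     0.4091
type 3     34       20     9.8000
type 4     40       48     1.3333
type 5     17       23     1.5652
type 6     68       58     1.7241
type 7     53       48     0.5208
Sum = 17.247
df = 6. Since 17.247 > 16.812, we reject H₀.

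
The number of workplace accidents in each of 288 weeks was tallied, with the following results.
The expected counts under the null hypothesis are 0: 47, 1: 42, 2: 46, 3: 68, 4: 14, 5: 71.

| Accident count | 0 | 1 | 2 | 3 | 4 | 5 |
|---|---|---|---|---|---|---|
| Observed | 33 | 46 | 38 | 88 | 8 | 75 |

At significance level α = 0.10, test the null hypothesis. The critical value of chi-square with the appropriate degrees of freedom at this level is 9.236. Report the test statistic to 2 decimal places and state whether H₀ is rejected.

χ² = (33−47)²/47 + (46−42)²/42 + (38−46)²/46 + (88−68)²/68 + (8−14)²/14 + (75−71)²/71
   = 4.170 + 0.381 + 1.391 + 5.882 + 2.571 + 0.225
Sum = 14.62
df = 5. Since 14.62 > 9.236, we reject H₀.

14.62; reject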